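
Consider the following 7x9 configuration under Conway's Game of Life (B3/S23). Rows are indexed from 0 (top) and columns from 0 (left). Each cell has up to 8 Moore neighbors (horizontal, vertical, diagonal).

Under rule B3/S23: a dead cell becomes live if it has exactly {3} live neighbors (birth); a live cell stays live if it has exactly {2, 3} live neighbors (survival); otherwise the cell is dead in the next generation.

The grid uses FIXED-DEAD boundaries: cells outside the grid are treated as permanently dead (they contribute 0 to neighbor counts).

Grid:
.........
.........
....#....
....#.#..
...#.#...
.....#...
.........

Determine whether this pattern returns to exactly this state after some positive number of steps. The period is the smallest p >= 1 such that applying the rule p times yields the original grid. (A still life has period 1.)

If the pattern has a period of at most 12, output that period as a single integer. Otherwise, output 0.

Answer: 2

Derivation:
Simulating and comparing each generation to the original:
Gen 0 (original, given above): 6 live cells
Gen 1: 6 live cells, differs from original
Gen 2: 6 live cells, MATCHES original -> period = 2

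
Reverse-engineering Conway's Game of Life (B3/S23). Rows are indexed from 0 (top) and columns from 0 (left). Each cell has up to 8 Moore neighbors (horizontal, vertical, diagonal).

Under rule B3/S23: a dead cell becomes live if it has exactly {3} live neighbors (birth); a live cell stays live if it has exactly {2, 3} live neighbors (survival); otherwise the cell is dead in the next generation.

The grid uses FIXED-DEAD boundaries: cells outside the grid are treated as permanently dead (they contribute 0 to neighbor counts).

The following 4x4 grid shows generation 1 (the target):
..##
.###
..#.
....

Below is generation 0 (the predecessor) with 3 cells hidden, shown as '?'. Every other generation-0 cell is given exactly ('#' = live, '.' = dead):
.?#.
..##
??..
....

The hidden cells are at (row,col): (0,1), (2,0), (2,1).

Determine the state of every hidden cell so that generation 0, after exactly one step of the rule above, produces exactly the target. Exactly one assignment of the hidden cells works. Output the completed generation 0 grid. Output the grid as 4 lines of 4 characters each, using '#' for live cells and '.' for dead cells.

Answer: ..#.
..##
.#..
....

Derivation:
Hidden generation-0 cells (in order): (0,1), (2,0), (2,1).
A hidden cell only influences target cells in its own 3x3 neighborhood. Try each of the 2^3 = 8 assignments, step the completed generation 0 forward once under B3/S23, and compare with the target:
  (0,1)=. (2,0)=. (2,1)=. -> step gives (1,1)='.' but target has '#' -> reject
  (0,1)=. (2,0)=. (2,1)=# -> step reproduces the target at every cell -> ACCEPT
  (0,1)=. (2,0)=# (2,1)=. -> step gives (2,2)='.' but target has '#' -> reject
  (0,1)=. (2,0)=# (2,1)=# -> step gives (1,1)='.' but target has '#' -> reject
  (0,1)=# (2,0)=. (2,1)=. -> step gives (0,1)='#' but target has '.' -> reject
  (0,1)=# (2,0)=. (2,1)=# -> step gives (0,1)='#' but target has '.' -> reject
  (0,1)=# (2,0)=# (2,1)=. -> step gives (0,1)='#' but target has '.' -> reject
  (0,1)=# (2,0)=# (2,1)=# -> step gives (0,1)='#' but target has '.' -> reject
Unique solution: (0,1)=dead, (2,0)=dead, (2,1)=live.
Check: live-neighbor counts of every cell in the completed generation 0:
0223
1332
1132
1110
Applying B3/S23 to generation 0 with these counts gives:
..##
.###
..#.
....
which matches the target exactly.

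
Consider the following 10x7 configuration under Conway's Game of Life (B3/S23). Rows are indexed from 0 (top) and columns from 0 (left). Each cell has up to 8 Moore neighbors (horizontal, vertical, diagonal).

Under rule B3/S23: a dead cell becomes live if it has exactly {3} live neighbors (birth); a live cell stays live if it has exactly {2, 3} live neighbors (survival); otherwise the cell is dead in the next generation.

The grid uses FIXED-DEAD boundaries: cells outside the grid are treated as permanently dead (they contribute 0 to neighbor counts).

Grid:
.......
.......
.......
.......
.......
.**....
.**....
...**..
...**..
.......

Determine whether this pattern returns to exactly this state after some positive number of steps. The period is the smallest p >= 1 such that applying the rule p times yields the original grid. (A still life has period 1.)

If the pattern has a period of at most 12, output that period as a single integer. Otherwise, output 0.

Answer: 2

Derivation:
Simulating and comparing each generation to the original:
Gen 0 (original, given above): 8 live cells
Gen 1: 6 live cells, differs from original
Gen 2: 8 live cells, MATCHES original -> period = 2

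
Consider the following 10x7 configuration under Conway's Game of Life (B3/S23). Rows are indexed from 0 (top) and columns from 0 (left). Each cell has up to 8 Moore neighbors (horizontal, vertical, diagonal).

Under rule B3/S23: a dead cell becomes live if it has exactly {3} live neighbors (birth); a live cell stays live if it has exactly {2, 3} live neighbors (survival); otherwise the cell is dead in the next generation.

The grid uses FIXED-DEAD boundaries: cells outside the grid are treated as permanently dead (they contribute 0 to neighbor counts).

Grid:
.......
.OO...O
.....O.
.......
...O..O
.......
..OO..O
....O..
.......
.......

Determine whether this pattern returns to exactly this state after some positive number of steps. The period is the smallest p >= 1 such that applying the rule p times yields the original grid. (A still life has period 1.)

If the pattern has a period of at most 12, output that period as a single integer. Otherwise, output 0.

Simulating and comparing each generation to the original:
Gen 0 (original, given above): 10 live cells
Gen 1: 4 live cells, differs from original
Gen 2: 4 live cells, differs from original
Gen 3: 6 live cells, differs from original
Gen 4: 6 live cells, differs from original
Gen 5: 6 live cells, differs from original
Gen 6: 6 live cells, differs from original
Gen 7: 6 live cells, differs from original
Gen 8: 6 live cells, differs from original
Gen 9: 6 live cells, differs from original
Gen 10: 6 live cells, differs from original
Gen 11: 6 live cells, differs from original
Gen 12: 6 live cells, differs from original
No period found within 12 steps.

Answer: 0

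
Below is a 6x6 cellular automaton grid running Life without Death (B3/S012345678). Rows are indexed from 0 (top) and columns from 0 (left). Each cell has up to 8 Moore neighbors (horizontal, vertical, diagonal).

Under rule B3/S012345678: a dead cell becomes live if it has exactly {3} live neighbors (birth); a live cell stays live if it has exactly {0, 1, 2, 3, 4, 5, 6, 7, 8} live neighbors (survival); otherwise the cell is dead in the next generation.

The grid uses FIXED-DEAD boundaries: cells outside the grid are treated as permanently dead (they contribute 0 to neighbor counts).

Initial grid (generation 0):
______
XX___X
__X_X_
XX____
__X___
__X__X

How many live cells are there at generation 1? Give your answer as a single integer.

Simulating step by step:
Generation 0 (given above): 10 live cells
Generation 1: 12 live cells
______
XX___X
__X_X_
XXXX__
__X___
__X__X
Population at generation 1: 12

Answer: 12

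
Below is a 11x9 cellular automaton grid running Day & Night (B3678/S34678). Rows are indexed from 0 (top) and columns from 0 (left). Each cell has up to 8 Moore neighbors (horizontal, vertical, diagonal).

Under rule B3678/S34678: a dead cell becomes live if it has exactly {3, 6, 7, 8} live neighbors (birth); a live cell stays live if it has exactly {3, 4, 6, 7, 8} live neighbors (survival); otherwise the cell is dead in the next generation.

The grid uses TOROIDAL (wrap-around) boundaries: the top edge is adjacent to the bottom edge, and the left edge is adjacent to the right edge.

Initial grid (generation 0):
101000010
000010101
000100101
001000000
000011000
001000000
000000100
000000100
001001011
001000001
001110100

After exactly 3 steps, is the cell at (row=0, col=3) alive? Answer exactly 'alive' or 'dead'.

Answer: alive

Derivation:
Simulating step by step:
Generation 0 (given above): 25 live cells
Generation 1: 28 live cells
010010111
100101001
000001000
000111000
000100000
000001000
000000000
000001100
000000110
011011100
001100011
Generation 2: 26 live cells
000011100
100001001
000111100
000010000
000001000
000000000
000001100
000000110
000011010
001001101
001100001
Generation 3: 28 live cells
100111011
000111010
000011000
000110100
000000000
000001100
000000110
000010010
000001111
000001100
000100000

Cell (0,3) at generation 3: 1 -> alive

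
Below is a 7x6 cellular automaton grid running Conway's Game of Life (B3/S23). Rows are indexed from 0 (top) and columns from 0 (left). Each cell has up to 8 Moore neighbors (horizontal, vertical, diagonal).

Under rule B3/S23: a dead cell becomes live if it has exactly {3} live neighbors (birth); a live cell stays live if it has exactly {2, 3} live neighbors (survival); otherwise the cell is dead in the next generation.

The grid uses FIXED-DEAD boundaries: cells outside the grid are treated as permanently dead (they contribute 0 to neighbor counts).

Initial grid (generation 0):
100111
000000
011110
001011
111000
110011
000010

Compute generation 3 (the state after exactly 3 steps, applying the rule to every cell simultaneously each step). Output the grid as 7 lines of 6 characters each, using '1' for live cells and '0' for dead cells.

Answer: 001000
100110
100001
100010
001011
010000
000000

Derivation:
Simulating step by step:
Generation 0 (given above): 19 live cells
Generation 1: 19 live cells
000010
010001
011011
100011
101000
101111
000011
Generation 2: 17 live cells
000000
011101
111100
101011
101000
001001
000001
Generation 3: 12 live cells
(generation 3 grid is the final answer)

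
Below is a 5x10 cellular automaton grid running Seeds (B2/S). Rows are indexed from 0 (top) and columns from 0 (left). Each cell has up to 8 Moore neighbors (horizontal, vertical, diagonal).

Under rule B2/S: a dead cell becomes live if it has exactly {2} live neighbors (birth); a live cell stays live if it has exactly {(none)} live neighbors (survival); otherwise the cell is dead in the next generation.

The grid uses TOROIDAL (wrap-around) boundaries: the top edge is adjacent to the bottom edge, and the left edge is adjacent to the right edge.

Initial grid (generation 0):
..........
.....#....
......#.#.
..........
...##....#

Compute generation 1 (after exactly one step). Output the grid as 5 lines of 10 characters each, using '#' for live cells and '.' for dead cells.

Simulating step by step:
Generation 0 (given above): 6 live cells
Generation 1: 12 live cells
(generation 1 grid is the final answer)

Answer: ...#.#....
......##..
.....#.#..
...###.###
..........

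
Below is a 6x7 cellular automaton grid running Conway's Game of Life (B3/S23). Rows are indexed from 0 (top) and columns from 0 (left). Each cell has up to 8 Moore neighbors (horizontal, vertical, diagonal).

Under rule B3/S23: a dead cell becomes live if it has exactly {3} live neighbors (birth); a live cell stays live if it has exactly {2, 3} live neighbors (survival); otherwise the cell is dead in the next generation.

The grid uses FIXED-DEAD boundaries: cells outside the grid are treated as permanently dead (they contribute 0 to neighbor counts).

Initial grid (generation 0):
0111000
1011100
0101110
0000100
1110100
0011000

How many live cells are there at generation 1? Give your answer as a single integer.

Answer: 12

Derivation:
Simulating step by step:
Generation 0 (given above): 18 live cells
Generation 1: 12 live cells
0100100
1000010
0100010
1000000
0110100
0011000
Population at generation 1: 12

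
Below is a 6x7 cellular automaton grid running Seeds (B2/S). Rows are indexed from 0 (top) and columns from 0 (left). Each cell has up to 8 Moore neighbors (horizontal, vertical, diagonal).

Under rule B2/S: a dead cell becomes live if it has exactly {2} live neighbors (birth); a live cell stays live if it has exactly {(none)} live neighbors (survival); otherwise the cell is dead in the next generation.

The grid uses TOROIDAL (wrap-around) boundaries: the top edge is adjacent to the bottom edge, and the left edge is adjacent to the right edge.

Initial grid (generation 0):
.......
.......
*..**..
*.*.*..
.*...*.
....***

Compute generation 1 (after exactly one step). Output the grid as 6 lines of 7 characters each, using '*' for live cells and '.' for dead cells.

Simulating step by step:
Generation 0 (given above): 11 live cells
Generation 1: 9 live cells
(generation 1 grid is the final answer)

Answer: ....*.*
...**..
..*..**
.......
..*....
*......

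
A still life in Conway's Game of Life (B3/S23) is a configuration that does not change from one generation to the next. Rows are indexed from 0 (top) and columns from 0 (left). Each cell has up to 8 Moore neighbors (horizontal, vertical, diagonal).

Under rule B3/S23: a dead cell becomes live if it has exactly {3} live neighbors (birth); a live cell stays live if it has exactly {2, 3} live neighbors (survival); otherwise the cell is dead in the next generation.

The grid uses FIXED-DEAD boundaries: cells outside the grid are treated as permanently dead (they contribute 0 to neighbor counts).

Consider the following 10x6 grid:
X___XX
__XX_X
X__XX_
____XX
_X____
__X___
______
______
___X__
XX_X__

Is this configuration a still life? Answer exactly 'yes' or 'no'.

Compute generation 1 and compare to generation 0 (given above):
Generation 1:
___XXX
_XX__X
__X___
___XXX
______
______
______
______
__X___
__X___
Cell (0,0) differs: gen0=1 vs gen1=0 -> NOT a still life.

Answer: no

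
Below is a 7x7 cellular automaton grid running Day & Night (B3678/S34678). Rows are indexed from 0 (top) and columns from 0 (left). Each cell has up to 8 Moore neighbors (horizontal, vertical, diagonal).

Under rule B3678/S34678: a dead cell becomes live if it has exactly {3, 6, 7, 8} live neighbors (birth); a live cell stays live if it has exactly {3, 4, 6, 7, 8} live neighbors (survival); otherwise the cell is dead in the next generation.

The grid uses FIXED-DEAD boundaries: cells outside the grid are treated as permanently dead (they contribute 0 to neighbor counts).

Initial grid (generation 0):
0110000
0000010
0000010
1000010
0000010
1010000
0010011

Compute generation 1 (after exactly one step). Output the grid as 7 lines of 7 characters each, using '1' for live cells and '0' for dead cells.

Answer: 0000000
0000000
0000101
0000101
0100000
0100011
0100000

Derivation:
Simulating step by step:
Generation 0 (given above): 12 live cells
Generation 1: 9 live cells
(generation 1 grid is the final answer)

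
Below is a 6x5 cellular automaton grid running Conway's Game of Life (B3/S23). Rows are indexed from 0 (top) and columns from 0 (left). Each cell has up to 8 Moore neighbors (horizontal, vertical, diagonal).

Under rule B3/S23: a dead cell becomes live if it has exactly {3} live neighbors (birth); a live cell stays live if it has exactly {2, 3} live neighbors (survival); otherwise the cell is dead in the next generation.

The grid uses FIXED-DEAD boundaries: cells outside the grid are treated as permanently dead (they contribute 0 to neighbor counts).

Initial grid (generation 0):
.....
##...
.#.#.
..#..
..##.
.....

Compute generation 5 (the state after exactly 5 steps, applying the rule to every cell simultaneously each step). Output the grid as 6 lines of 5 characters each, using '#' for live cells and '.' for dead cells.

Answer: .....
##...
..#..
##...
.....
.....

Derivation:
Simulating step by step:
Generation 0 (given above): 7 live cells
Generation 1: 8 live cells
.....
###..
##...
.#...
..##.
.....
Generation 2: 6 live cells
.#...
#.#..
.....
##...
..#..
.....
Generation 3: 5 live cells
.#...
.#...
#....
.#...
.#...
.....
Generation 4: 6 live cells
.....
##...
##...
##...
.....
.....
Generation 5: 5 live cells
(generation 5 grid is the final answer)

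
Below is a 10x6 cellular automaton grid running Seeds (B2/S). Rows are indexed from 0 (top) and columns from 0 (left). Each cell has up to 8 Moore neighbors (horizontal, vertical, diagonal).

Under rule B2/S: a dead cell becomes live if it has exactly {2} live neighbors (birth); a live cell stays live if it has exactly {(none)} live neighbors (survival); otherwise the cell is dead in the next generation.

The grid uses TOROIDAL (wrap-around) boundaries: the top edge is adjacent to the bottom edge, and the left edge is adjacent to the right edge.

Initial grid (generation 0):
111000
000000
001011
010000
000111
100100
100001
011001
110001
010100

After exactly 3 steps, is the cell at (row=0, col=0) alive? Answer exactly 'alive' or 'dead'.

Answer: dead

Derivation:
Simulating step by step:
Generation 0 (given above): 22 live cells
Generation 1: 11 live cells
000100
000010
110100
000000
010000
011000
000100
000000
000100
000010
Generation 2: 16 live cells
000001
110001
001011
000000
100000
100100
010000
001110
000010
001000
Generation 3: 22 live cells
001010
001100
000100
110110
010001
001001
100001
010001
010001
000111

Cell (0,0) at generation 3: 0 -> dead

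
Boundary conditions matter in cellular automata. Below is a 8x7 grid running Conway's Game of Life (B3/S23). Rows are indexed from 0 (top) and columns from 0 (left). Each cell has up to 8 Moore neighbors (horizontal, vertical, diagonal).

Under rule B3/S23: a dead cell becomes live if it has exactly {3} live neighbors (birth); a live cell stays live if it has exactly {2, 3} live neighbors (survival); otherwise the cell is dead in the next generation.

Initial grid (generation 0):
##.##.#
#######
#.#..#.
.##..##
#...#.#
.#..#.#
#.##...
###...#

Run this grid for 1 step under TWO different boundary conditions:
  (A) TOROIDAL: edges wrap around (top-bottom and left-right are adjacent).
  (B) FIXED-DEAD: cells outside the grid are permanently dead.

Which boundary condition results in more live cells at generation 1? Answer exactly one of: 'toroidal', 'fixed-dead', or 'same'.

Answer: fixed-dead

Derivation:
Under TOROIDAL boundary, generation 1:
.......
.......
.......
..###..
..###..
.##.#.#
...#.#.
....##.
Population = 14

Under FIXED-DEAD boundary, generation 1:
#.....#
......#
#......
#.###.#
#.###.#
###.#..
#..#.#.
#.##...
Population = 24

Comparison: toroidal=14, fixed-dead=24 -> fixed-dead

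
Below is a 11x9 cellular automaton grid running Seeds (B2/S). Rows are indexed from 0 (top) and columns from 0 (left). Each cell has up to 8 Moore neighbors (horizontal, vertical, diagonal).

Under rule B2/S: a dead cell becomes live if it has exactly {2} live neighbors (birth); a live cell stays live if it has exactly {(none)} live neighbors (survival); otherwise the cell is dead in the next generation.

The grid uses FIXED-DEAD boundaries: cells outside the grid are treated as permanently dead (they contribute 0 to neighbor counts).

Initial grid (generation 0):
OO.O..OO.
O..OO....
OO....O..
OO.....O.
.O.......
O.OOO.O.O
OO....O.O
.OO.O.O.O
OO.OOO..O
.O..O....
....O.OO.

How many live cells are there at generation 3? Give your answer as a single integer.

Simulating step by step:
Generation 0 (given above): 41 live cells
Generation 1: 13 live cells
.....O...
.........
...OOO.O.
......O..
....OOO.O
.........
.........
.........
......O..
........O
...O.....
Generation 2: 7 live cells
.........
...O.....
.........
........O
.........
....O.OO.
.........
.........
.......O.
.......O.
.........
Generation 3: 11 live cells
.........
.........
.........
.........
.....OO.O
.....O...
.....OOO.
.........
......O.O
......O.O
.........
Population at generation 3: 11

Answer: 11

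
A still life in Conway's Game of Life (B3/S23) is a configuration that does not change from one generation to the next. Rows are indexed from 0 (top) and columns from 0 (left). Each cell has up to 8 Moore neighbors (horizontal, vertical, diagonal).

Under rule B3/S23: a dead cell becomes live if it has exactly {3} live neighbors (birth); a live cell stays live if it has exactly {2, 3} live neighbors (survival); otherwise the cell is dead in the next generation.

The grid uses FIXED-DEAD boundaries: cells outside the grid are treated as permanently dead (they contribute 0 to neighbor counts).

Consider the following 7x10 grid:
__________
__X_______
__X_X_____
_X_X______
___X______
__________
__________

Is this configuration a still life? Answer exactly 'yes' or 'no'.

Compute generation 1 and compare to generation 0 (given above):
Generation 1:
__________
___X______
_XX_______
___XX_____
__X_______
__________
__________
Cell (1,2) differs: gen0=1 vs gen1=0 -> NOT a still life.

Answer: no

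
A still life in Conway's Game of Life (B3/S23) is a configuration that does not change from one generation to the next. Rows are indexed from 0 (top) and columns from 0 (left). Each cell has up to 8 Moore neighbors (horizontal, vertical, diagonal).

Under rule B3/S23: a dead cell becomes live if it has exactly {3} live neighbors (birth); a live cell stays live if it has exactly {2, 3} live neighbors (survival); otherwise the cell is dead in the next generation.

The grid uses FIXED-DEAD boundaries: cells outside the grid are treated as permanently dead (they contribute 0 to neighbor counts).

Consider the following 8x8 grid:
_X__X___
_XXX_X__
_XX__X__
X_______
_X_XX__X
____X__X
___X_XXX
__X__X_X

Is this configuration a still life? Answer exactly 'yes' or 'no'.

Compute generation 1 and compare to generation 0 (given above):
Generation 1:
_X_XX___
X__X_X__
X__XX___
X__XX___
___XX___
__X____X
___X_X_X
____XX_X
Cell (0,3) differs: gen0=0 vs gen1=1 -> NOT a still life.

Answer: no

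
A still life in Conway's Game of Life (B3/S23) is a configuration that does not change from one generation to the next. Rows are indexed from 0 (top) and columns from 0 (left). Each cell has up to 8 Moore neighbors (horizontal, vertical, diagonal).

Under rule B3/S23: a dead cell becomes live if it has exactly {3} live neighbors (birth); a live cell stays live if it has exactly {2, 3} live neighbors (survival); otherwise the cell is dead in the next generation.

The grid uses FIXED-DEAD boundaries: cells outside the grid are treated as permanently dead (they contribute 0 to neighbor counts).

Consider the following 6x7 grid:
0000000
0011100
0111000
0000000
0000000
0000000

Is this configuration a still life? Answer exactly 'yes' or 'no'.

Compute generation 1 and compare to generation 0 (given above):
Generation 1:
0001000
0100100
0100100
0010000
0000000
0000000
Cell (0,3) differs: gen0=0 vs gen1=1 -> NOT a still life.

Answer: no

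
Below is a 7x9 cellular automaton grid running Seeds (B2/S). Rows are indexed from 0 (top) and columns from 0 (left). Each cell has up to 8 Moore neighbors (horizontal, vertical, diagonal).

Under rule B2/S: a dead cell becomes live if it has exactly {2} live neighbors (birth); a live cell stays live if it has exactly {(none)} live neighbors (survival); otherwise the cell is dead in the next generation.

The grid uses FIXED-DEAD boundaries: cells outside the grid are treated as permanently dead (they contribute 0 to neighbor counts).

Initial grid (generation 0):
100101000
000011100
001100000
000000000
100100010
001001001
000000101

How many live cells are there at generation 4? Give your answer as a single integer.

Answer: 14

Derivation:
Simulating step by step:
Generation 0 (given above): 16 live cells
Generation 1: 13 live cells
000000000
010000000
000000100
010010000
011010101
010110000
000001000
Generation 2: 12 live cells
000000000
000000000
111001000
100000100
000000010
100000110
001100000
Generation 3: 17 live cells
000000000
101000000
000000100
001001010
110001001
011100001
010000110
Generation 4: 14 live cells
010000000
010000000
001101010
100010001
000000000
000011000
100100001
Population at generation 4: 14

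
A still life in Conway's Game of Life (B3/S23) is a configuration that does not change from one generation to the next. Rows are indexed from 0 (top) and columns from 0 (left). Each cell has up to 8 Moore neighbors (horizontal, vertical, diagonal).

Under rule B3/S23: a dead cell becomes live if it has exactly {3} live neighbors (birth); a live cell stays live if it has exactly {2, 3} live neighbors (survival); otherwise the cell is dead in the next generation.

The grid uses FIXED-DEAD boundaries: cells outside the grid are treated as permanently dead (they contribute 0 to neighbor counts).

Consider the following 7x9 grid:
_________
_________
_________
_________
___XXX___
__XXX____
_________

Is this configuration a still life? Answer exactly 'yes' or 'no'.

Compute generation 1 and compare to generation 0 (given above):
Generation 1:
_________
_________
_________
____X____
__X__X___
__X__X___
___X_____
Cell (3,4) differs: gen0=0 vs gen1=1 -> NOT a still life.

Answer: no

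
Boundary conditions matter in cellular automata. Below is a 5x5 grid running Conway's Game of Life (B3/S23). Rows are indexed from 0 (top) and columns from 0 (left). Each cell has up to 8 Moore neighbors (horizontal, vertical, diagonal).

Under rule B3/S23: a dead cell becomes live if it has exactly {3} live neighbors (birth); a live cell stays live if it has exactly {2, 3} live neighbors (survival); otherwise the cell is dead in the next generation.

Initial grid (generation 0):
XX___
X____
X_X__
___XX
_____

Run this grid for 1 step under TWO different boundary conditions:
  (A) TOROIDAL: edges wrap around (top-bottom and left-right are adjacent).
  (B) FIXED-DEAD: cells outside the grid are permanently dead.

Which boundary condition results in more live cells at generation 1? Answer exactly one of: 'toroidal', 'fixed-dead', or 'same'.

Answer: toroidal

Derivation:
Under TOROIDAL boundary, generation 1:
XX___
X___X
XX_X_
___XX
X___X
Population = 11

Under FIXED-DEAD boundary, generation 1:
XX___
X____
_X_X_
___X_
_____
Population = 6

Comparison: toroidal=11, fixed-dead=6 -> toroidal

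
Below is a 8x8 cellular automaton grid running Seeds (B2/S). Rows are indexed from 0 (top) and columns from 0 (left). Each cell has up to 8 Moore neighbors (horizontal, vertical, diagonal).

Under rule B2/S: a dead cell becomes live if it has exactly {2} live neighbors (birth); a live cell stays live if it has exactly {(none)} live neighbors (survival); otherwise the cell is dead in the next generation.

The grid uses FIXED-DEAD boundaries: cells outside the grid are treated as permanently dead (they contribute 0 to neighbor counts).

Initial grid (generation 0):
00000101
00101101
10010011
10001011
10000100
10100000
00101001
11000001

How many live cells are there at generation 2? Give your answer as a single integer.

Simulating step by step:
Generation 0 (given above): 24 live cells
Generation 1: 14 live cells
00010000
01000000
00100000
00010000
00011001
00001110
00000010
00110010
Generation 2: 8 live cells
00100000
00010000
01010000
00000000
00100000
00000000
00100000
00000101
Population at generation 2: 8

Answer: 8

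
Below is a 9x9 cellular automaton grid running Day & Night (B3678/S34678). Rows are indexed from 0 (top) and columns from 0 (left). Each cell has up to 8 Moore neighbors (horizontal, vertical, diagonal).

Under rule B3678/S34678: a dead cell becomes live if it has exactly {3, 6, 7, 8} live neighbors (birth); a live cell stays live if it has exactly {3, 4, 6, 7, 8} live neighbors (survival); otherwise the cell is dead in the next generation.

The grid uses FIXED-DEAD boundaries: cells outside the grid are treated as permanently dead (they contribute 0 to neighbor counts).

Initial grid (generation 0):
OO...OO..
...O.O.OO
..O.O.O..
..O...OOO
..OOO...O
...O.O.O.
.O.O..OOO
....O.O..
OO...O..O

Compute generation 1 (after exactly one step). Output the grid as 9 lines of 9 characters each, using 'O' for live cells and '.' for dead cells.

Answer: ....O.OO.
.OO..O.O.
......OO.
.OOOO..O.
..OOOO..O
...O...O.
..O...OO.
OOO...O.O
.........

Derivation:
Simulating step by step:
Generation 0 (given above): 33 live cells
Generation 1: 29 live cells
(generation 1 grid is the final answer)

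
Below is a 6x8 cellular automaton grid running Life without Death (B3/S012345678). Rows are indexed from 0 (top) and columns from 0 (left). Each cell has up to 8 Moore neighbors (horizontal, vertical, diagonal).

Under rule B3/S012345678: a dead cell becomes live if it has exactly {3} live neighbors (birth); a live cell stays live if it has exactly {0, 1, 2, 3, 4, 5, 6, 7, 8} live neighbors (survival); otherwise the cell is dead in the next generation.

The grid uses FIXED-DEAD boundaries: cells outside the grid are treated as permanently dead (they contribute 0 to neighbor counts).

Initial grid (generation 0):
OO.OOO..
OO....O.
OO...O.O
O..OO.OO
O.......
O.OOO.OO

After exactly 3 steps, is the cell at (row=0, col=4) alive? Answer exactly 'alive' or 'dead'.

Answer: alive

Derivation:
Simulating step by step:
Generation 0 (given above): 24 live cells
Generation 1: 30 live cells
OOOOOO..
OO....O.
OOO.OO.O
O..OOOOO
O.O.....
OOOOO.OO
Generation 2: 30 live cells
OOOOOO..
OO....O.
OOO.OO.O
O..OOOOO
O.O.....
OOOOO.OO
Generation 3: 30 live cells
OOOOOO..
OO....O.
OOO.OO.O
O..OOOOO
O.O.....
OOOOO.OO

Cell (0,4) at generation 3: 1 -> alive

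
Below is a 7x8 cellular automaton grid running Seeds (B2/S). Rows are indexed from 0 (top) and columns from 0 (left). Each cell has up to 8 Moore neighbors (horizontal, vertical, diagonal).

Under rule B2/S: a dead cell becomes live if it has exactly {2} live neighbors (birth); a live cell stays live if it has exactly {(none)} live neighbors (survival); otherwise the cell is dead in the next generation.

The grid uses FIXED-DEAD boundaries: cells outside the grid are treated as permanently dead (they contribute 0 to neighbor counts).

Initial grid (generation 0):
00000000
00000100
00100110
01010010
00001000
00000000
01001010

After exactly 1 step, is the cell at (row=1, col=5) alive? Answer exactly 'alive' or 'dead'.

Simulating step by step:
Generation 0 (given above): 11 live cells
Generation 1: 11 live cells
00000000
00001000
01010001
00000001
00110100
00011000
00000100

Cell (1,5) at generation 1: 0 -> dead

Answer: dead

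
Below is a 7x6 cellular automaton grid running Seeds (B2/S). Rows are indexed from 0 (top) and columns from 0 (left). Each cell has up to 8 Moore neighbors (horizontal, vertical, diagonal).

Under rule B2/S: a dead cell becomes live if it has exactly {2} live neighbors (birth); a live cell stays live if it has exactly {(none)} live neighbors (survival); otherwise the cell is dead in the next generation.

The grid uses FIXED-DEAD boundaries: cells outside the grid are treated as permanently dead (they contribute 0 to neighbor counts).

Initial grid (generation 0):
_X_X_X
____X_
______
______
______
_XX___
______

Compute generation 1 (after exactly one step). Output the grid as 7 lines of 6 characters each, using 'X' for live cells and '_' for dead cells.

Answer: __X___
__XX_X
______
______
_XX___
______
_XX___

Derivation:
Simulating step by step:
Generation 0 (given above): 6 live cells
Generation 1: 8 live cells
(generation 1 grid is the final answer)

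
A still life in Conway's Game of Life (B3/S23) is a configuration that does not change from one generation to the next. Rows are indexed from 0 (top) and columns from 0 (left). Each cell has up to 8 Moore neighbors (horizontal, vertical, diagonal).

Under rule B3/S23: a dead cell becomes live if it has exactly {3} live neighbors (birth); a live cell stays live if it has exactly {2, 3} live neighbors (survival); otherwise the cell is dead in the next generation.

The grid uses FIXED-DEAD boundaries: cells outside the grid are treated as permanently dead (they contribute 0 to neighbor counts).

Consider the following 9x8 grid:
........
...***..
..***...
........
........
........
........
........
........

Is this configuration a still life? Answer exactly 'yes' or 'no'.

Answer: no

Derivation:
Compute generation 1 and compare to generation 0 (given above):
Generation 1:
....*...
..*..*..
..*..*..
...*....
........
........
........
........
........
Cell (0,4) differs: gen0=0 vs gen1=1 -> NOT a still life.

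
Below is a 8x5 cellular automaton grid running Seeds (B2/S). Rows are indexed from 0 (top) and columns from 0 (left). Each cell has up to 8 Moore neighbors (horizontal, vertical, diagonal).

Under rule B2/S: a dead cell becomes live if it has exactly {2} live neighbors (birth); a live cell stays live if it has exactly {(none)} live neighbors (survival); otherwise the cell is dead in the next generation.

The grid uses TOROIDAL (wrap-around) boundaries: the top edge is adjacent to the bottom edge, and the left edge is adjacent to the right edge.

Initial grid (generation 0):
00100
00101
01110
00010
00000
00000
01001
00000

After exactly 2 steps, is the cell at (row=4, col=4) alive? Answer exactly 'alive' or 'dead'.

Answer: alive

Derivation:
Simulating step by step:
Generation 0 (given above): 9 live cells
Generation 1: 11 live cells
01000
10000
10000
01001
00000
10000
10000
11110
Generation 2: 7 live cells
00010
00001
00000
00000
01001
01001
00010
00000

Cell (4,4) at generation 2: 1 -> alive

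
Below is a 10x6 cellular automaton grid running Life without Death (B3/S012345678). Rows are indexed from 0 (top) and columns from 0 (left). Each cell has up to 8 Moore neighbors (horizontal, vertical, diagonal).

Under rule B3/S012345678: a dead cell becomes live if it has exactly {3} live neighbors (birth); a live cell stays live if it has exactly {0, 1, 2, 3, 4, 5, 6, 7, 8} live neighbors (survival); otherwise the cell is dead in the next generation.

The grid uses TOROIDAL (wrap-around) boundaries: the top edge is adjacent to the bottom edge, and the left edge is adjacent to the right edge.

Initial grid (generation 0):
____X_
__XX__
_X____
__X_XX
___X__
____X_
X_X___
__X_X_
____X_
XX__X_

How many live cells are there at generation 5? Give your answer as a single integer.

Answer: 37

Derivation:
Simulating step by step:
Generation 0 (given above): 17 live cells
Generation 1: 30 live cells
_XX_XX
__XX__
_X__X_
__XXXX
___X_X
___XX_
XXX__X
_XX_XX
_X__X_
XX_XX_
Generation 2: 35 live cells
_XX_XX
X_XX_X
_X__XX
X_XXXX
___X_X
_X_XX_
XXX__X
_XX_XX
_X__X_
XX_XX_
Generation 3: 37 live cells
_XX_XX
X_XX_X
_X__XX
XXXXXX
_X_X_X
_X_XX_
XXX__X
_XX_XX
_X__X_
XX_XX_
Generation 4: 37 live cells
_XX_XX
X_XX_X
_X__XX
XXXXXX
_X_X_X
_X_XX_
XXX__X
_XX_XX
_X__X_
XX_XX_
Generation 5: 37 live cells
_XX_XX
X_XX_X
_X__XX
XXXXXX
_X_X_X
_X_XX_
XXX__X
_XX_XX
_X__X_
XX_XX_
Population at generation 5: 37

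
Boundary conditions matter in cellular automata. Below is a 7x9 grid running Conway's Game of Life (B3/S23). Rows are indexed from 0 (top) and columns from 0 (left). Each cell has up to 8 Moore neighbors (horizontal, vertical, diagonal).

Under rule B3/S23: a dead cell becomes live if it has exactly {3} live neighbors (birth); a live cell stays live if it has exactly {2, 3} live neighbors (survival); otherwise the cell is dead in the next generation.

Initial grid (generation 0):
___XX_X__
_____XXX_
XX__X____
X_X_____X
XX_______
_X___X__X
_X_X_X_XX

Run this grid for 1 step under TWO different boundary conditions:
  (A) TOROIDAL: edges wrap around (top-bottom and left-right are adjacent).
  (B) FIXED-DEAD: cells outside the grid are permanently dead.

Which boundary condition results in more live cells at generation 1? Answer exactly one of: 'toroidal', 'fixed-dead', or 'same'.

Under TOROIDAL boundary, generation 1:
__XX____X
___X__XX_
XX___XXX_
__X_____X
__X______
_X__X_XXX
___X_X_XX
Population = 23

Under FIXED-DEAD boundary, generation 1:
____X_XX_
___X__XX_
XX___XXX_
__X______
X_X______
_X__X_XXX
__X_X_XXX
Population = 24

Comparison: toroidal=23, fixed-dead=24 -> fixed-dead

Answer: fixed-dead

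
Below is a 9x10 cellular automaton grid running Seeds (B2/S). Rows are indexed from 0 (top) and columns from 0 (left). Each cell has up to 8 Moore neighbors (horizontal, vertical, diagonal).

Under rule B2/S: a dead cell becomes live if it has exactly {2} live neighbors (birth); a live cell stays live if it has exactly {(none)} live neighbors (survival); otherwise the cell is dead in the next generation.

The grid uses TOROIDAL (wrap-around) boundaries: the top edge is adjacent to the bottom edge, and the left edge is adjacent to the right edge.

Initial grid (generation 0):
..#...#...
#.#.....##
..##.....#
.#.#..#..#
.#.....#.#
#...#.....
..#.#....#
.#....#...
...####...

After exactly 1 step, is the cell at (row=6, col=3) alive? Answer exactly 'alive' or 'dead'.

Simulating step by step:
Generation 0 (given above): 27 live cells
Generation 1: 16 live cells
#.......#.
.......#..
....#..#..
....#..#..
...####...
..#..#....
..........
#......#..
.#........

Cell (6,3) at generation 1: 0 -> dead

Answer: dead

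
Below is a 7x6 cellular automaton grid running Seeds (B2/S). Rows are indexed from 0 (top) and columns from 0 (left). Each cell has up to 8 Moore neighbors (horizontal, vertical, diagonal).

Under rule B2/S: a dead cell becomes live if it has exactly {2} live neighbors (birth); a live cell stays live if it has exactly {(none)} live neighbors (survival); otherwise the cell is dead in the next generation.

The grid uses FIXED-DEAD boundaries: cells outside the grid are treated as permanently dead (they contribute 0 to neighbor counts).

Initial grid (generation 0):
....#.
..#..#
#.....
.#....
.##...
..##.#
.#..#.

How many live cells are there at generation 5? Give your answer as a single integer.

Answer: 10

Derivation:
Simulating step by step:
Generation 0 (given above): 12 live cells
Generation 1: 10 live cells
...#.#
.#.##.
..#...
......
#...#.
#.....
.....#
Generation 2: 9 live cells
......
.....#
.#..#.
.#.#..
.#....
.#..##
......
Generation 3: 11 live cells
......
....#.
#..#.#
....#.
...#.#
#.#...
....##
Generation 4: 8 live cells
......
...#.#
......
..#...
.##...
.#....
.#.#..
Generation 5: 10 live cells
....#.
....#.
..###.
...#..
#..#..
...#..
#.....
Population at generation 5: 10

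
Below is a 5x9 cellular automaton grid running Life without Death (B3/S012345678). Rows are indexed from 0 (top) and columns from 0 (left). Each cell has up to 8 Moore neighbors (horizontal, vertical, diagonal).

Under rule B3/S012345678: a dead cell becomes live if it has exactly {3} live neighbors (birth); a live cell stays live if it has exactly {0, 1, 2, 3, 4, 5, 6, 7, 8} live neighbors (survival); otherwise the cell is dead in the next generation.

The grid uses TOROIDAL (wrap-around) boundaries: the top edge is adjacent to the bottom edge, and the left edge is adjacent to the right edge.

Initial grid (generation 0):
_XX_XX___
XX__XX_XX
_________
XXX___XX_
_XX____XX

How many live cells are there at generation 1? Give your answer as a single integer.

Simulating step by step:
Generation 0 (given above): 19 live cells
Generation 1: 25 live cells
_XX_XX___
XXXXXXXXX
__X__X___
XXX___XX_
_XX__X_XX
Population at generation 1: 25

Answer: 25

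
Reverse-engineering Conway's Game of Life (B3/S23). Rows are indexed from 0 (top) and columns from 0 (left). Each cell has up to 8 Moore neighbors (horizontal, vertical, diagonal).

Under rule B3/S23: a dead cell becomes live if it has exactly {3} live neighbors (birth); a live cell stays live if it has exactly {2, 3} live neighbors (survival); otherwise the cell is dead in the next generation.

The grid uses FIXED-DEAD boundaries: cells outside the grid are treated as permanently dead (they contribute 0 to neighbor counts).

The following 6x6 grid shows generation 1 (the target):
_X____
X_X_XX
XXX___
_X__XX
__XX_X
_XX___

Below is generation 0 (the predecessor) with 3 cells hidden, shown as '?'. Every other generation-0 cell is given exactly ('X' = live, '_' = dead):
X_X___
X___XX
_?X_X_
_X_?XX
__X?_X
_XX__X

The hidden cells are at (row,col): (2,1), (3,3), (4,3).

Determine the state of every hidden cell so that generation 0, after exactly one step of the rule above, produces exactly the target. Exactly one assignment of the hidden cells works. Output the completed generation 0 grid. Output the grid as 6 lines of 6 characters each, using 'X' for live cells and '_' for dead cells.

Answer: X_X___
X___XX
_XX_X_
_X__XX
__X__X
_XX__X

Derivation:
Hidden generation-0 cells (in order): (2,1), (3,3), (4,3).
A hidden cell only influences target cells in its own 3x3 neighborhood. Try each of the 2^3 = 8 assignments, step the completed generation 0 forward once under B3/S23, and compare with the target:
  (2,1)=_ (3,3)=_ (4,3)=_ -> step gives (1,0)='_' but target has 'X' -> reject
  (2,1)=_ (3,3)=_ (4,3)=X -> step gives (1,0)='_' but target has 'X' -> reject
  (2,1)=_ (3,3)=X (4,3)=_ -> step gives (1,0)='_' but target has 'X' -> reject
  (2,1)=_ (3,3)=X (4,3)=X -> step gives (1,0)='_' but target has 'X' -> reject
  (2,1)=X (3,3)=_ (4,3)=_ -> step reproduces the target at every cell -> ACCEPT
  (2,1)=X (3,3)=_ (4,3)=X -> step gives (3,4)='_' but target has 'X' -> reject
  (2,1)=X (3,3)=X (4,3)=_ -> step gives (3,4)='_' but target has 'X' -> reject
  (2,1)=X (3,3)=X (4,3)=X -> step gives (3,4)='_' but target has 'X' -> reject
Unique solution: (2,1)=live, (3,3)=dead, (4,3)=dead.
Check: live-neighbor counts of every cell in the completed generation 0:
130222
253422
332445
234433
243343
122221
Applying B3/S23 to generation 0 with these counts gives:
_X____
X_X_XX
XXX___
_X__XX
__XX_X
_XX___
which matches the target exactly.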